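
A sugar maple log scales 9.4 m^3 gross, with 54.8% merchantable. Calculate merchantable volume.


Formula: MV = V_total * (merchantable_pct / 100)
Merchantable fraction = 54.8% / 100 = 0.548
MV = 9.4 m^3 * 0.548 = 5.151 m^3

5.151


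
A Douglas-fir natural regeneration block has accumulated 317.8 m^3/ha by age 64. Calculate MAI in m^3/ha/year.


Formula: MAI = Total Volume / Stand Age
MAI = 317.8 m^3/ha / 64 years
MAI = 4.97 m^3/ha/year

4.97


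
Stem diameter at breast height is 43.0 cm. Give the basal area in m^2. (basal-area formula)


Formula: BA = pi * (DBH/2)^2 / 10000  (cm^2 to m^2)
Radius = DBH/2 = 43.0/2 = 21.5 cm
BA = pi * 21.5^2 / 10000
   = 1452.2012 cm^2 / 10000
   = 0.1452 m^2

0.1452


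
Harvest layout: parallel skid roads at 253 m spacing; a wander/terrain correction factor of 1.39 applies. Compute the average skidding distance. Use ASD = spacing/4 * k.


Formula: ASD = (spacing / 4) * correction
Uncorrected distance = spacing / 4 = 253 / 4 = 63.25 m
ASD = 63.25 * 1.39 = 88 m

88


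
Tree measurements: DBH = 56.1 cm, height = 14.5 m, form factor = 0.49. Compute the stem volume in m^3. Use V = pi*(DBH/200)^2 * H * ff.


Formula: V = pi * (DBH/200)^2 * H * ff
Radius = DBH/200 = 56.1/200 = 0.2805 m
Radius^2 = 0.2805^2 = 0.07868025 m^2
V = pi * 0.07868025 * 14.5 * 0.49
V = 1.756 m^3

1.756


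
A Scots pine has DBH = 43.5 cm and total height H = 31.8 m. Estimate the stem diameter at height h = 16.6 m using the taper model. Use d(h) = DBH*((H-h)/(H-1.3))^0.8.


Taper: d(h) = DBH * ((H - h) / (H - 1.3))^0.8
Numerator = H - h = 31.8 - 16.6 = 15.2 m
Denominator = H - 1.3 = 31.8 - 1.3 = 30.5 m
Ratio = 15.2 / 30.5 = 0.49836
d = 43.5 * 0.49836^0.8 = 24.9 cm

24.9


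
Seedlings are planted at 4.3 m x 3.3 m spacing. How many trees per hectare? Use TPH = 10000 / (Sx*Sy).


Formula: TPH = 10000 m^2/ha / (spacing_x * spacing_y)
Area per tree = 4.3 m * 3.3 m = 14.19 m^2
TPH = 10000 / 14.19 = 705 trees/ha

705


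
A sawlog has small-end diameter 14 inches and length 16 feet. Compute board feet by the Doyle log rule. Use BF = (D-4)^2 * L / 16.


Doyle: BF = (D - 4)^2 * L / 16
Adjusted diameter = 14 - 4 = 10 in
(D-4)^2 = 10^2 = 100
BF = 100 * 16 / 16 = 100 BF

100


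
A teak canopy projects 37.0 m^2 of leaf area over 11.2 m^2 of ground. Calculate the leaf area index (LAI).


Formula: LAI = total leaf area / ground area  (dimensionless)
LAI = 37.0 m^2 / 11.2 m^2
LAI = 3.3

3.3


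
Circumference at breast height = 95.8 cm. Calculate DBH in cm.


Formula: DBH = C / pi
DBH = 95.8 / pi
pi = 3.14159...
DBH = 30.5 cm

30.5


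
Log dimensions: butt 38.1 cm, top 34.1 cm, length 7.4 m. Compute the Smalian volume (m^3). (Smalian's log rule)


Smalian: V = (A1 + A2)/2 * L,  A = pi*(D/200)^2
A1 = pi*(38.1/200)^2 = 0.114009 m^2
A2 = pi*(34.1/200)^2 = 0.091327 m^2
V = (0.114009+0.091327)/2*7.4 = 0.7597 m^3

0.7597


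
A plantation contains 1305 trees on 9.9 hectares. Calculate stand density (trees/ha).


Formula: Stand Density = N_trees / Area_ha
Density = 1305 trees / 9.9 ha
Density = 132 trees/ha

132


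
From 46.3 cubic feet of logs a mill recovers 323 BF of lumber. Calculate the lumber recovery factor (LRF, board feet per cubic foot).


Formula: LRF = Lumber Output (BF) / Log Input (ft^3)
LRF = 323 BF / 46.3 ft^3
LRF = 6.98 BF/ft^3

6.98


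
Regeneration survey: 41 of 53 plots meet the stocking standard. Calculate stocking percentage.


Formula: Stocking % = stocked plots / total plots * 100
Stocking = 41 / 53 * 100
Stocking = 0.7736 * 100 = 77.4%

77.4


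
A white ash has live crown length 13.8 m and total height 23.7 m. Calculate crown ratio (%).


Formula: Crown Ratio = (Crown Length / Total Height) * 100
CR = (13.8 m / 23.7 m) * 100
CR = 0.5823 * 100 = 58.2%

58.2


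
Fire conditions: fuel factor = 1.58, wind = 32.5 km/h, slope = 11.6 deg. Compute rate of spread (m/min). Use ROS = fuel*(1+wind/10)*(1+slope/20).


Formula: ROS = fuel * (1 + wind/10) * (1 + slope/20)
Wind factor = 1 + 32.5/10 = 4.25
Slope factor = 1 + 11.6/20 = 1.58
ROS = 1.58 * 4.25 * 1.58 = 10.61 m/min

10.61


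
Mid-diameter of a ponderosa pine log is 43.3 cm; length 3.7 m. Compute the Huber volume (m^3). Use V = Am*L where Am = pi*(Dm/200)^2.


Huber: V = Am * L,  Am = pi*(Dm/200)^2
Am = pi*(43.3/200)^2 = 0.147254 m^2
V = 0.147254*3.7 = 0.5448 m^3

0.5448


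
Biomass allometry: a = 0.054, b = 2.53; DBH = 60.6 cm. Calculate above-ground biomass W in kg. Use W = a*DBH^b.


Formula: W = a * DBH^b  (allometric power law)
DBH^b = 60.6^2.53 = 32333.7249
W = 0.054 * 32333.7249 = 1746.0 kg

1746.0


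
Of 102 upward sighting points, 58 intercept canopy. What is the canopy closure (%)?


Formula: Canopy closure = covered points / total points * 100
Closure = 58 / 102 * 100
Closure = 0.5686 * 100 = 56.9%

56.9


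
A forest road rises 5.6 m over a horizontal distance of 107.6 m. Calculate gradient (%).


Formula: Gradient = rise / run * 100
Gradient = 5.6 / 107.6 * 100 = 5.2%

5.2


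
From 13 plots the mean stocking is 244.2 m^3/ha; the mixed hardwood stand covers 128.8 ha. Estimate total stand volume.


Formula: Total Volume = Mean Volume per ha * Total Area
Total Volume = 244.2 m^3/ha * 128.8 ha
Total Volume = 31453 m^3

31453


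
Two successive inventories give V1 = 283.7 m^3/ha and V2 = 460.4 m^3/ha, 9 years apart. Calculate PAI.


Formula: PAI = (V_T2 - V_T1) / (T2 - T1)
Volume increment = 460.4 - 283.7 = 176.7 m^3/ha
PAI = 176.7 / 9 = 19.63 m^3/ha/year

19.63


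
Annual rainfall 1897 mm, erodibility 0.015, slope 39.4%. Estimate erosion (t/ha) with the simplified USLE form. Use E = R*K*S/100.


Formula: E = R * K * S / 100  (simplified USLE)
R * K = 1897 * 0.015 = 28.455
E = 28.455 * 39.4 / 100 = 11.21 t/ha

11.21


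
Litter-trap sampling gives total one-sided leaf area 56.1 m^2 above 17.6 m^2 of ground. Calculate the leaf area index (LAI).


Formula: LAI = total leaf area / ground area  (dimensionless)
LAI = 56.1 m^2 / 17.6 m^2
LAI = 3.19

3.19


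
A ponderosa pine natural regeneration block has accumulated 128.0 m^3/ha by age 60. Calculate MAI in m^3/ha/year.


Formula: MAI = Total Volume / Stand Age
MAI = 128.0 m^3/ha / 60 years
MAI = 2.13 m^3/ha/year

2.13


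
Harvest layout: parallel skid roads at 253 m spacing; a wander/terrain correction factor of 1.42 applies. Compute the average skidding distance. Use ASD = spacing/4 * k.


Formula: ASD = (spacing / 4) * correction
Uncorrected distance = spacing / 4 = 253 / 4 = 63.25 m
ASD = 63.25 * 1.42 = 90 m

90


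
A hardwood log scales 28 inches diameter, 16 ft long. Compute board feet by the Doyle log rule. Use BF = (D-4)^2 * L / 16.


Doyle: BF = (D - 4)^2 * L / 16
Adjusted diameter = 28 - 4 = 24 in
(D-4)^2 = 24^2 = 576
BF = 576 * 16 / 16 = 576 BF

576


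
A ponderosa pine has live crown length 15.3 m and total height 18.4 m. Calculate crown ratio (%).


Formula: Crown Ratio = (Crown Length / Total Height) * 100
CR = (15.3 m / 18.4 m) * 100
CR = 0.8315 * 100 = 83.2%

83.2


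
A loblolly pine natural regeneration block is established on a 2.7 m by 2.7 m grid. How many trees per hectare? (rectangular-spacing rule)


Formula: TPH = 10000 m^2/ha / (spacing_x * spacing_y)
Area per tree = 2.7 m * 2.7 m = 7.29 m^2
TPH = 10000 / 7.29 = 1372 trees/ha

1372


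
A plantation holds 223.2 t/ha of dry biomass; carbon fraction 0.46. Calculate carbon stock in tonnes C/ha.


Formula: Carbon Stock = Biomass * Carbon Fraction
C = 223.2 t/ha * 0.46
C = 102.7 t C/ha

102.7


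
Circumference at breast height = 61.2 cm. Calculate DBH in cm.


Formula: DBH = C / pi
DBH = 61.2 / pi
pi = 3.14159...
DBH = 19.5 cm

19.5


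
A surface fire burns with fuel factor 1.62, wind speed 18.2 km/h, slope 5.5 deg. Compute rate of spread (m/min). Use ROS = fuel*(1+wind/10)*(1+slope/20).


Formula: ROS = fuel * (1 + wind/10) * (1 + slope/20)
Wind factor = 1 + 18.2/10 = 2.82
Slope factor = 1 + 5.5/20 = 1.275
ROS = 1.62 * 2.82 * 1.275 = 5.82 m/min

5.82


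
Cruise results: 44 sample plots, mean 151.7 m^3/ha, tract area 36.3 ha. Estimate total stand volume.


Formula: Total Volume = Mean Volume per ha * Total Area
Total Volume = 151.7 m^3/ha * 36.3 ha
Total Volume = 5507 m^3

5507


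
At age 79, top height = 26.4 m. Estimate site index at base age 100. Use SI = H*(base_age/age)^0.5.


Formula: SI = H_dom * (base_age / age)^0.5
Age ratio = 100 / 79 = 1.26582
sqrt(age_ratio) = 1.12509
SI = 26.4 * 1.12509 = 29.7 m

29.7


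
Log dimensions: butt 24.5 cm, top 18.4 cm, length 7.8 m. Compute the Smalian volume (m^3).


Smalian: V = (A1 + A2)/2 * L,  A = pi*(D/200)^2
A1 = pi*(24.5/200)^2 = 0.047144 m^2
A2 = pi*(18.4/200)^2 = 0.02659 m^2
V = (0.047144+0.02659)/2*7.8 = 0.2876 m^3

0.2876


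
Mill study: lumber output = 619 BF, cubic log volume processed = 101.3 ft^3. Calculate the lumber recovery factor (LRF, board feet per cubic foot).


Formula: LRF = Lumber Output (BF) / Log Input (ft^3)
LRF = 619 BF / 101.3 ft^3
LRF = 6.11 BF/ft^3

6.11


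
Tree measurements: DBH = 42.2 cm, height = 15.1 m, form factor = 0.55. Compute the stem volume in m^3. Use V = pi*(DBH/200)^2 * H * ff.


Formula: V = pi * (DBH/200)^2 * H * ff
Radius = DBH/200 = 42.2/200 = 0.211 m
Radius^2 = 0.211^2 = 0.044521 m^2
V = pi * 0.044521 * 15.1 * 0.55
V = 1.162 m^3

1.162


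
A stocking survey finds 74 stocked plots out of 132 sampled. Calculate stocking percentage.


Formula: Stocking % = stocked plots / total plots * 100
Stocking = 74 / 132 * 100
Stocking = 0.5606 * 100 = 56.1%

56.1


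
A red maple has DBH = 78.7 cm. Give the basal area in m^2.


Formula: BA = pi * (DBH/2)^2 / 10000  (cm^2 to m^2)
Radius = DBH/2 = 78.7/2 = 39.35 cm
BA = pi * 39.35^2 / 10000
   = 4864.5128 cm^2 / 10000
   = 0.4865 m^2

0.4865


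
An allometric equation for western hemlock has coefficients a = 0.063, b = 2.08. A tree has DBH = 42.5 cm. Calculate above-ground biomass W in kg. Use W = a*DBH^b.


Formula: W = a * DBH^b  (allometric power law)
DBH^b = 42.5^2.08 = 2438.0857
W = 0.063 * 2438.0857 = 153.6 kg

153.6


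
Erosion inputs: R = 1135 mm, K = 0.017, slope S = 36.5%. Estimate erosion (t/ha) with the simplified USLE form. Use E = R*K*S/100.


Formula: E = R * K * S / 100  (simplified USLE)
R * K = 1135 * 0.017 = 19.295
E = 19.295 * 36.5 / 100 = 7.04 t/ha

7.04


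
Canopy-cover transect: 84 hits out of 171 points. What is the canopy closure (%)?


Formula: Canopy closure = covered points / total points * 100
Closure = 84 / 171 * 100
Closure = 0.4912 * 100 = 49.1%

49.1


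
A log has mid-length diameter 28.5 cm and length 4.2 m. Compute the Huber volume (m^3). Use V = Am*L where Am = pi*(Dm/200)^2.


Huber: V = Am * L,  Am = pi*(Dm/200)^2
Am = pi*(28.5/200)^2 = 0.063794 m^2
V = 0.063794*4.2 = 0.2679 m^3

0.2679


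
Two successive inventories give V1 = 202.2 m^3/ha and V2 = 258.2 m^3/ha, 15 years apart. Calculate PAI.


Formula: PAI = (V_T2 - V_T1) / (T2 - T1)
Volume increment = 258.2 - 202.2 = 56.0 m^3/ha
PAI = 56.0 / 15 = 3.73 m^3/ha/year

3.73


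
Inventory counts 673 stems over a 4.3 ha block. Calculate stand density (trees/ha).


Formula: Stand Density = N_trees / Area_ha
Density = 673 trees / 4.3 ha
Density = 157 trees/ha

157


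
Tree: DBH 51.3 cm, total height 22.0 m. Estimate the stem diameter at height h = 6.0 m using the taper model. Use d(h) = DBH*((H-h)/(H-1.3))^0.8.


Taper: d(h) = DBH * ((H - h) / (H - 1.3))^0.8
Numerator = H - h = 22.0 - 6.0 = 16.0 m
Denominator = H - 1.3 = 22.0 - 1.3 = 20.7 m
Ratio = 16.0 / 20.7 = 0.77295
d = 51.3 * 0.77295^0.8 = 41.7 cm

41.7


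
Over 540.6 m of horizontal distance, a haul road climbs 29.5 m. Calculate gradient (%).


Formula: Gradient = rise / run * 100
Gradient = 29.5 / 540.6 * 100 = 5.5%

5.5


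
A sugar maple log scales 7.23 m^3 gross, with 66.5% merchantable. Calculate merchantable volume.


Formula: MV = V_total * (merchantable_pct / 100)
Merchantable fraction = 66.5% / 100 = 0.665
MV = 7.23 m^3 * 0.665 = 4.808 m^3

4.808


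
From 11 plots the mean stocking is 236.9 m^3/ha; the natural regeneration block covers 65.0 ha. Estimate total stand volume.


Formula: Total Volume = Mean Volume per ha * Total Area
Total Volume = 236.9 m^3/ha * 65.0 ha
Total Volume = 15399 m^3

15399


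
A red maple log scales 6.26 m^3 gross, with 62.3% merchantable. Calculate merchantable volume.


Formula: MV = V_total * (merchantable_pct / 100)
Merchantable fraction = 62.3% / 100 = 0.623
MV = 6.26 m^3 * 0.623 = 3.9 m^3

3.9


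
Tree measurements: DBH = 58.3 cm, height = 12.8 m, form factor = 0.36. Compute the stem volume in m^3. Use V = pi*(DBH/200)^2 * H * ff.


Formula: V = pi * (DBH/200)^2 * H * ff
Radius = DBH/200 = 58.3/200 = 0.2915 m
Radius^2 = 0.2915^2 = 0.08497225 m^2
V = pi * 0.08497225 * 12.8 * 0.36
V = 1.23 m^3

1.23


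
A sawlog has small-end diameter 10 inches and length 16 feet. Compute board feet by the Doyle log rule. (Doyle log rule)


Doyle: BF = (D - 4)^2 * L / 16
Adjusted diameter = 10 - 4 = 6 in
(D-4)^2 = 6^2 = 36
BF = 36 * 16 / 16 = 36 BF

36


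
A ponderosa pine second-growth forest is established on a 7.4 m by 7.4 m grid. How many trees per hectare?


Formula: TPH = 10000 m^2/ha / (spacing_x * spacing_y)
Area per tree = 7.4 m * 7.4 m = 54.76 m^2
TPH = 10000 / 54.76 = 183 trees/ha

183


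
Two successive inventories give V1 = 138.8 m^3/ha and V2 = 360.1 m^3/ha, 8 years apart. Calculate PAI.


Formula: PAI = (V_T2 - V_T1) / (T2 - T1)
Volume increment = 360.1 - 138.8 = 221.3 m^3/ha
PAI = 221.3 / 8 = 27.66 m^3/ha/year

27.66


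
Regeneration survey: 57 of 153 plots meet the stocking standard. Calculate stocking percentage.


Formula: Stocking % = stocked plots / total plots * 100
Stocking = 57 / 153 * 100
Stocking = 0.3725 * 100 = 37.3%

37.3


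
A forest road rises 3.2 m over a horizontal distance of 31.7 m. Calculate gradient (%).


Formula: Gradient = rise / run * 100
Gradient = 3.2 / 31.7 * 100 = 10.1%

10.1


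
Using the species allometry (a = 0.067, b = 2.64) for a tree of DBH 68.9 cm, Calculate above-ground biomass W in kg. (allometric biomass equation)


Formula: W = a * DBH^b  (allometric power law)
DBH^b = 68.9^2.64 = 71268.685
W = 0.067 * 71268.685 = 4775.0 kg

4775.0


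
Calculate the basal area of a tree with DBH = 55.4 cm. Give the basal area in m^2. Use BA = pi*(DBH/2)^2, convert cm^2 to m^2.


Formula: BA = pi * (DBH/2)^2 / 10000  (cm^2 to m^2)
Radius = DBH/2 = 55.4/2 = 27.7 cm
BA = pi * 27.7^2 / 10000
   = 2410.5126 cm^2 / 10000
   = 0.2411 m^2

0.2411


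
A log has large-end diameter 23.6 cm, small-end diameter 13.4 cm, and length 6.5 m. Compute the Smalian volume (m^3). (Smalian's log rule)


Smalian: V = (A1 + A2)/2 * L,  A = pi*(D/200)^2
A1 = pi*(23.6/200)^2 = 0.043744 m^2
A2 = pi*(13.4/200)^2 = 0.014103 m^2
V = (0.043744+0.014103)/2*6.5 = 0.188 m^3

0.188


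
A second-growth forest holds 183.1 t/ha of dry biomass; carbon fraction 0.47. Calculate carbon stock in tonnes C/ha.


Formula: Carbon Stock = Biomass * Carbon Fraction
C = 183.1 t/ha * 0.47
C = 86.1 t C/ha

86.1


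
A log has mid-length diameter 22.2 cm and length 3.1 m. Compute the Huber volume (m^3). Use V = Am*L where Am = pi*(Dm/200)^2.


Huber: V = Am * L,  Am = pi*(Dm/200)^2
Am = pi*(22.2/200)^2 = 0.038708 m^2
V = 0.038708*3.1 = 0.12 m^3

0.12


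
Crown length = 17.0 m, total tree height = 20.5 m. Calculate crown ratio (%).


Formula: Crown Ratio = (Crown Length / Total Height) * 100
CR = (17.0 m / 20.5 m) * 100
CR = 0.8293 * 100 = 82.9%

82.9


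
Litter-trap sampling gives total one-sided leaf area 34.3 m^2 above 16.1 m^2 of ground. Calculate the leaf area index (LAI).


Formula: LAI = total leaf area / ground area  (dimensionless)
LAI = 34.3 m^2 / 16.1 m^2
LAI = 2.13

2.13


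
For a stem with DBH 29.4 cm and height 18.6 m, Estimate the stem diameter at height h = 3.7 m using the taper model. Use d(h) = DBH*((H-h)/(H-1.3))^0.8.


Taper: d(h) = DBH * ((H - h) / (H - 1.3))^0.8
Numerator = H - h = 18.6 - 3.7 = 14.9 m
Denominator = H - 1.3 = 18.6 - 1.3 = 17.3 m
Ratio = 14.9 / 17.3 = 0.86127
d = 29.4 * 0.86127^0.8 = 26.1 cm

26.1


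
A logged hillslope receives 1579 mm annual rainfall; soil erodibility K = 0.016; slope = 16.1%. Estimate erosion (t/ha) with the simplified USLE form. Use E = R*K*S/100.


Formula: E = R * K * S / 100  (simplified USLE)
R * K = 1579 * 0.016 = 25.264
E = 25.264 * 16.1 / 100 = 4.07 t/ha

4.07


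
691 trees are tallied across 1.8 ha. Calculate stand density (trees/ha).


Formula: Stand Density = N_trees / Area_ha
Density = 691 trees / 1.8 ha
Density = 384 trees/ha

384


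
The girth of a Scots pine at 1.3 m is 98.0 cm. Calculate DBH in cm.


Formula: DBH = C / pi
DBH = 98.0 / pi
pi = 3.14159...
DBH = 31.2 cm

31.2


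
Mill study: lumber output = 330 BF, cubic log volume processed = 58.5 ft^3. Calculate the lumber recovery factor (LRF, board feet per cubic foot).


Formula: LRF = Lumber Output (BF) / Log Input (ft^3)
LRF = 330 BF / 58.5 ft^3
LRF = 5.64 BF/ft^3

5.64


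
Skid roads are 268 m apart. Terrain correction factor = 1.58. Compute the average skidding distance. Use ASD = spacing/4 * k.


Formula: ASD = (spacing / 4) * correction
Uncorrected distance = spacing / 4 = 268 / 4 = 67 m
ASD = 67 * 1.58 = 106 m

106


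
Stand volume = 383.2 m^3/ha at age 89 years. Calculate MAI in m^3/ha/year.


Formula: MAI = Total Volume / Stand Age
MAI = 383.2 m^3/ha / 89 years
MAI = 4.31 m^3/ha/year

4.31


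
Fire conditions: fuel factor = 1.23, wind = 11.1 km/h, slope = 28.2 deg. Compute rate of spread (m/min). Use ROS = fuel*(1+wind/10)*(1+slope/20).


Formula: ROS = fuel * (1 + wind/10) * (1 + slope/20)
Wind factor = 1 + 11.1/10 = 2.11
Slope factor = 1 + 28.2/20 = 2.41
ROS = 1.23 * 2.11 * 2.41 = 6.25 m/min

6.25


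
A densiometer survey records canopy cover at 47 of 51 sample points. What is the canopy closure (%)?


Formula: Canopy closure = covered points / total points * 100
Closure = 47 / 51 * 100
Closure = 0.9216 * 100 = 92.2%

92.2


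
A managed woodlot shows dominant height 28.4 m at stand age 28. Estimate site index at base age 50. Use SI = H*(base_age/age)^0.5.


Formula: SI = H_dom * (base_age / age)^0.5
Age ratio = 50 / 28 = 1.78571
sqrt(age_ratio) = 1.33631
SI = 28.4 * 1.33631 = 38.0 m

38.0


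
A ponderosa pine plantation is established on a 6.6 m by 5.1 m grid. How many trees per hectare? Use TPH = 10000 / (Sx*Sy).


Formula: TPH = 10000 m^2/ha / (spacing_x * spacing_y)
Area per tree = 6.6 m * 5.1 m = 33.66 m^2
TPH = 10000 / 33.66 = 297 trees/ha

297


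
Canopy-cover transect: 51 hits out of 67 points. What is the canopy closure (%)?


Formula: Canopy closure = covered points / total points * 100
Closure = 51 / 67 * 100
Closure = 0.7612 * 100 = 76.1%

76.1


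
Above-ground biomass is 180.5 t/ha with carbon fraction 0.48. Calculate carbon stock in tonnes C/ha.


Formula: Carbon Stock = Biomass * Carbon Fraction
C = 180.5 t/ha * 0.48
C = 86.6 t C/ha

86.6


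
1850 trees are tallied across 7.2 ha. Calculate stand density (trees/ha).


Formula: Stand Density = N_trees / Area_ha
Density = 1850 trees / 7.2 ha
Density = 257 trees/ha

257


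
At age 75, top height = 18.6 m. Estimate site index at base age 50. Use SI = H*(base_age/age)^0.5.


Formula: SI = H_dom * (base_age / age)^0.5
Age ratio = 50 / 75 = 0.66667
sqrt(age_ratio) = 0.8165
SI = 18.6 * 0.8165 = 15.2 m

15.2


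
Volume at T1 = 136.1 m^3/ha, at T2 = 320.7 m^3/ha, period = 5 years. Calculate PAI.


Formula: PAI = (V_T2 - V_T1) / (T2 - T1)
Volume increment = 320.7 - 136.1 = 184.6 m^3/ha
PAI = 184.6 / 5 = 36.92 m^3/ha/year

36.92


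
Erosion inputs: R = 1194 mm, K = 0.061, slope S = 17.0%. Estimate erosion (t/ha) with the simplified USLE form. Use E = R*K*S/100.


Formula: E = R * K * S / 100  (simplified USLE)
R * K = 1194 * 0.061 = 72.834
E = 72.834 * 17.0 / 100 = 12.38 t/ha

12.38


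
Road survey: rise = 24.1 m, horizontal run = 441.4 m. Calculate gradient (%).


Formula: Gradient = rise / run * 100
Gradient = 24.1 / 441.4 * 100 = 5.5%

5.5


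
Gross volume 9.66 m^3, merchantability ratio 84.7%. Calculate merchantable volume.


Formula: MV = V_total * (merchantable_pct / 100)
Merchantable fraction = 84.7% / 100 = 0.847
MV = 9.66 m^3 * 0.847 = 8.182 m^3

8.182


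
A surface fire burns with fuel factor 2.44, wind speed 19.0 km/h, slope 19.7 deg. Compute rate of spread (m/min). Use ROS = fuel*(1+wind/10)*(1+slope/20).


Formula: ROS = fuel * (1 + wind/10) * (1 + slope/20)
Wind factor = 1 + 19.0/10 = 2.9
Slope factor = 1 + 19.7/20 = 1.985
ROS = 2.44 * 2.9 * 1.985 = 14.05 m/min

14.05


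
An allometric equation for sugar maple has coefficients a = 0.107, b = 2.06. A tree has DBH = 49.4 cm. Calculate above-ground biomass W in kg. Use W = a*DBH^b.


Formula: W = a * DBH^b  (allometric power law)
DBH^b = 49.4^2.06 = 3083.7383
W = 0.107 * 3083.7383 = 330.0 kg

330.0


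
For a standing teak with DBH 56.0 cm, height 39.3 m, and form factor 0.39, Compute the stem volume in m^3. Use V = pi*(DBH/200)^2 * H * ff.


Formula: V = pi * (DBH/200)^2 * H * ff
Radius = DBH/200 = 56.0/200 = 0.28 m
Radius^2 = 0.28^2 = 0.0784 m^2
V = pi * 0.0784 * 39.3 * 0.39
V = 3.775 m^3

3.775


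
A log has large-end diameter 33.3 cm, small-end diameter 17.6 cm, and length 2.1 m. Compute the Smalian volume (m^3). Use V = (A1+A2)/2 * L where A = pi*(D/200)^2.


Smalian: V = (A1 + A2)/2 * L,  A = pi*(D/200)^2
A1 = pi*(33.3/200)^2 = 0.087092 m^2
A2 = pi*(17.6/200)^2 = 0.024328 m^2
V = (0.087092+0.024328)/2*2.1 = 0.117 m^3

0.117


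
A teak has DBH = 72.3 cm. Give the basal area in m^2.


Formula: BA = pi * (DBH/2)^2 / 10000  (cm^2 to m^2)
Radius = DBH/2 = 72.3/2 = 36.15 cm
BA = pi * 36.15^2 / 10000
   = 4105.504 cm^2 / 10000
   = 0.4106 m^2

0.4106


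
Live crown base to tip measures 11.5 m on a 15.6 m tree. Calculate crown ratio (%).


Formula: Crown Ratio = (Crown Length / Total Height) * 100
CR = (11.5 m / 15.6 m) * 100
CR = 0.7372 * 100 = 73.7%

73.7


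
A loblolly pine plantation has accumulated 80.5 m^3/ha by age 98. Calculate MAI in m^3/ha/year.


Formula: MAI = Total Volume / Stand Age
MAI = 80.5 m^3/ha / 98 years
MAI = 0.82 m^3/ha/year

0.82


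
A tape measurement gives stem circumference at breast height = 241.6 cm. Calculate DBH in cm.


Formula: DBH = C / pi
DBH = 241.6 / pi
pi = 3.14159...
DBH = 76.9 cm

76.9


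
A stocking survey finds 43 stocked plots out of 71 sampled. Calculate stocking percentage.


Formula: Stocking % = stocked plots / total plots * 100
Stocking = 43 / 71 * 100
Stocking = 0.6056 * 100 = 60.6%

60.6


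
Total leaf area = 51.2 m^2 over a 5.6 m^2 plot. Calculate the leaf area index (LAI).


Formula: LAI = total leaf area / ground area  (dimensionless)
LAI = 51.2 m^2 / 5.6 m^2
LAI = 9.14

9.14


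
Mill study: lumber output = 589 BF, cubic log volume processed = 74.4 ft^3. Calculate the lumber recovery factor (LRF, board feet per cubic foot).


Formula: LRF = Lumber Output (BF) / Log Input (ft^3)
LRF = 589 BF / 74.4 ft^3
LRF = 7.92 BF/ft^3

7.92


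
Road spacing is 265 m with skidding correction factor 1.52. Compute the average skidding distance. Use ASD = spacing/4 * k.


Formula: ASD = (spacing / 4) * correction
Uncorrected distance = spacing / 4 = 265 / 4 = 66.25 m
ASD = 66.25 * 1.52 = 101 m

101


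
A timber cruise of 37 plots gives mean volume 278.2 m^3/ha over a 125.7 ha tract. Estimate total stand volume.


Formula: Total Volume = Mean Volume per ha * Total Area
Total Volume = 278.2 m^3/ha * 125.7 ha
Total Volume = 34970 m^3

34970


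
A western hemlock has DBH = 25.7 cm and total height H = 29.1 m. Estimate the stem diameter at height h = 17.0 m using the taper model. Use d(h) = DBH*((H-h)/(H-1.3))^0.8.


Taper: d(h) = DBH * ((H - h) / (H - 1.3))^0.8
Numerator = H - h = 29.1 - 17.0 = 12.1 m
Denominator = H - 1.3 = 29.1 - 1.3 = 27.8 m
Ratio = 12.1 / 27.8 = 0.43525
d = 25.7 * 0.43525^0.8 = 13.2 cm

13.2


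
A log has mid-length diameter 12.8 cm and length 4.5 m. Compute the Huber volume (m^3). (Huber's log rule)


Huber: V = Am * L,  Am = pi*(Dm/200)^2
Am = pi*(12.8/200)^2 = 0.012868 m^2
V = 0.012868*4.5 = 0.0579 m^3

0.0579


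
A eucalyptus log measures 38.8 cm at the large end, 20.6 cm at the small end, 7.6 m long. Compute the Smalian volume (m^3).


Smalian: V = (A1 + A2)/2 * L,  A = pi*(D/200)^2
A1 = pi*(38.8/200)^2 = 0.118237 m^2
A2 = pi*(20.6/200)^2 = 0.033329 m^2
V = (0.118237+0.033329)/2*7.6 = 0.576 m^3

0.576


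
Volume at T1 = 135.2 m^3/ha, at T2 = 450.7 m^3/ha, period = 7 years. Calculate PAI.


Formula: PAI = (V_T2 - V_T1) / (T2 - T1)
Volume increment = 450.7 - 135.2 = 315.5 m^3/ha
PAI = 315.5 / 7 = 45.07 m^3/ha/year

45.07


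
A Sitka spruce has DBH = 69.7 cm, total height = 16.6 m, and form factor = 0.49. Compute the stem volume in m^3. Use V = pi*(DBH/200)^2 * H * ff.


Formula: V = pi * (DBH/200)^2 * H * ff
Radius = DBH/200 = 69.7/200 = 0.3485 m
Radius^2 = 0.3485^2 = 0.12145225 m^2
V = pi * 0.12145225 * 16.6 * 0.49
V = 3.104 m^3

3.104


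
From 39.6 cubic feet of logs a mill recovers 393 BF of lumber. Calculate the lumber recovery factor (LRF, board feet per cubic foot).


Formula: LRF = Lumber Output (BF) / Log Input (ft^3)
LRF = 393 BF / 39.6 ft^3
LRF = 9.92 BF/ft^3

9.92


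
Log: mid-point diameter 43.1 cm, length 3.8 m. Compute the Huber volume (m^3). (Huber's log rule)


Huber: V = Am * L,  Am = pi*(Dm/200)^2
Am = pi*(43.1/200)^2 = 0.145896 m^2
V = 0.145896*3.8 = 0.5544 m^3

0.5544


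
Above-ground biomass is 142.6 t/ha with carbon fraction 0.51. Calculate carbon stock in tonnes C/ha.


Formula: Carbon Stock = Biomass * Carbon Fraction
C = 142.6 t/ha * 0.51
C = 72.7 t C/ha

72.7


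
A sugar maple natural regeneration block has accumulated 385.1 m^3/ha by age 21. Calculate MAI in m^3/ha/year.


Formula: MAI = Total Volume / Stand Age
MAI = 385.1 m^3/ha / 21 years
MAI = 18.34 m^3/ha/year

18.34


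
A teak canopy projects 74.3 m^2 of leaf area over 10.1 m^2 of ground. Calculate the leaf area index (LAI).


Formula: LAI = total leaf area / ground area  (dimensionless)
LAI = 74.3 m^2 / 10.1 m^2
LAI = 7.36

7.36


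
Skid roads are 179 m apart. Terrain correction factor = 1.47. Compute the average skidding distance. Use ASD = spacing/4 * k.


Formula: ASD = (spacing / 4) * correction
Uncorrected distance = spacing / 4 = 179 / 4 = 44.75 m
ASD = 44.75 * 1.47 = 66 m

66


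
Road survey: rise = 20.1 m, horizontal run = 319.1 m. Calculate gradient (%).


Formula: Gradient = rise / run * 100
Gradient = 20.1 / 319.1 * 100 = 6.3%

6.3


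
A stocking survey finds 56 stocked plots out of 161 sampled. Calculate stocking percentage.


Formula: Stocking % = stocked plots / total plots * 100
Stocking = 56 / 161 * 100
Stocking = 0.3478 * 100 = 34.8%

34.8


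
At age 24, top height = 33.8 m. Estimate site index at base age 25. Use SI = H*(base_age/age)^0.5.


Formula: SI = H_dom * (base_age / age)^0.5
Age ratio = 25 / 24 = 1.04167
sqrt(age_ratio) = 1.02062
SI = 33.8 * 1.02062 = 34.5 m

34.5


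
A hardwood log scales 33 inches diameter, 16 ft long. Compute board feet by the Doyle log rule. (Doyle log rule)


Doyle: BF = (D - 4)^2 * L / 16
Adjusted diameter = 33 - 4 = 29 in
(D-4)^2 = 29^2 = 841
BF = 841 * 16 / 16 = 841 BF

841


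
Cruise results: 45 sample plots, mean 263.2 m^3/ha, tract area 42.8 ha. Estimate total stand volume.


Formula: Total Volume = Mean Volume per ha * Total Area
Total Volume = 263.2 m^3/ha * 42.8 ha
Total Volume = 11265 m^3

11265


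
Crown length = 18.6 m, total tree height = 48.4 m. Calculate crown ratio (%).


Formula: Crown Ratio = (Crown Length / Total Height) * 100
CR = (18.6 m / 48.4 m) * 100
CR = 0.3843 * 100 = 38.4%

38.4


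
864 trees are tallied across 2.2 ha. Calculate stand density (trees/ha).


Formula: Stand Density = N_trees / Area_ha
Density = 864 trees / 2.2 ha
Density = 393 trees/ha

393


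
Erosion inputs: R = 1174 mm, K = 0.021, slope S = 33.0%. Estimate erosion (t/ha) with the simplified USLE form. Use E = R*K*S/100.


Formula: E = R * K * S / 100  (simplified USLE)
R * K = 1174 * 0.021 = 24.654
E = 24.654 * 33.0 / 100 = 8.14 t/ha

8.14


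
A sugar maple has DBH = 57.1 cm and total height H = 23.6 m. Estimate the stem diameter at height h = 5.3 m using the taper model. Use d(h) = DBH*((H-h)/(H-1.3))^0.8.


Taper: d(h) = DBH * ((H - h) / (H - 1.3))^0.8
Numerator = H - h = 23.6 - 5.3 = 18.3 m
Denominator = H - 1.3 = 23.6 - 1.3 = 22.3 m
Ratio = 18.3 / 22.3 = 0.82063
d = 57.1 * 0.82063^0.8 = 48.7 cm

48.7


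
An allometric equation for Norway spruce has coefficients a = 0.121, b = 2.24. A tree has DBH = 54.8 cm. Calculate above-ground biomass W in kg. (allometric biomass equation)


Formula: W = a * DBH^b  (allometric power law)
DBH^b = 54.8^2.24 = 7849.9782
W = 0.121 * 7849.9782 = 949.8 kg

949.8


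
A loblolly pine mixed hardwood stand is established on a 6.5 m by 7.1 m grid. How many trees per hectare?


Formula: TPH = 10000 m^2/ha / (spacing_x * spacing_y)
Area per tree = 6.5 m * 7.1 m = 46.15 m^2
TPH = 10000 / 46.15 = 217 trees/ha

217


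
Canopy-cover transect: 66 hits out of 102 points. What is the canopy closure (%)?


Formula: Canopy closure = covered points / total points * 100
Closure = 66 / 102 * 100
Closure = 0.6471 * 100 = 64.7%

64.7


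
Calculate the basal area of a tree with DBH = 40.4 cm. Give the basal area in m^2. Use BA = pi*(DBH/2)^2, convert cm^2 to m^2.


Formula: BA = pi * (DBH/2)^2 / 10000  (cm^2 to m^2)
Radius = DBH/2 = 40.4/2 = 20.2 cm
BA = pi * 20.2^2 / 10000
   = 1281.8955 cm^2 / 10000
   = 0.1282 m^2

0.1282


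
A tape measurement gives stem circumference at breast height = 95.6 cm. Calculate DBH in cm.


Formula: DBH = C / pi
DBH = 95.6 / pi
pi = 3.14159...
DBH = 30.4 cm

30.4


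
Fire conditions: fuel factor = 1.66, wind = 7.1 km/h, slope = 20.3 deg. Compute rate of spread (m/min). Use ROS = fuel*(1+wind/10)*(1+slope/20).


Formula: ROS = fuel * (1 + wind/10) * (1 + slope/20)
Wind factor = 1 + 7.1/10 = 1.71
Slope factor = 1 + 20.3/20 = 2.015
ROS = 1.66 * 1.71 * 2.015 = 5.72 m/min

5.72


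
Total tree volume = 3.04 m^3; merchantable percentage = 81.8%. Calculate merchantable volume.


Formula: MV = V_total * (merchantable_pct / 100)
Merchantable fraction = 81.8% / 100 = 0.818
MV = 3.04 m^3 * 0.818 = 2.487 m^3

2.487


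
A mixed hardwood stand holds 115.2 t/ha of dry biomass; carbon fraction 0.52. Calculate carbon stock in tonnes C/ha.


Formula: Carbon Stock = Biomass * Carbon Fraction
C = 115.2 t/ha * 0.52
C = 59.9 t C/ha

59.9


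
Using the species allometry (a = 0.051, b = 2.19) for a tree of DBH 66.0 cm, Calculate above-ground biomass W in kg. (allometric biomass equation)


Formula: W = a * DBH^b  (allometric power law)
DBH^b = 66.0^2.19 = 9656.0881
W = 0.051 * 9656.0881 = 492.5 kg

492.5


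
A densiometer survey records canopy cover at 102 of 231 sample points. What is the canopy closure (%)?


Formula: Canopy closure = covered points / total points * 100
Closure = 102 / 231 * 100
Closure = 0.4416 * 100 = 44.2%

44.2


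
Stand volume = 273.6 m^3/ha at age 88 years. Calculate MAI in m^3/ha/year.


Formula: MAI = Total Volume / Stand Age
MAI = 273.6 m^3/ha / 88 years
MAI = 3.11 m^3/ha/year

3.11


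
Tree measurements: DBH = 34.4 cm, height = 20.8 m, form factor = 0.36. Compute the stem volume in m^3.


Formula: V = pi * (DBH/200)^2 * H * ff
Radius = DBH/200 = 34.4/200 = 0.172 m
Radius^2 = 0.172^2 = 0.029584 m^2
V = pi * 0.029584 * 20.8 * 0.36
V = 0.696 m^3

0.696


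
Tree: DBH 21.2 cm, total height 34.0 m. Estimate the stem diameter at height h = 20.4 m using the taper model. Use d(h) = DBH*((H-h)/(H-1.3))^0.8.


Taper: d(h) = DBH * ((H - h) / (H - 1.3))^0.8
Numerator = H - h = 34.0 - 20.4 = 13.6 m
Denominator = H - 1.3 = 34.0 - 1.3 = 32.7 m
Ratio = 13.6 / 32.7 = 0.4159
d = 21.2 * 0.4159^0.8 = 10.5 cm

10.5


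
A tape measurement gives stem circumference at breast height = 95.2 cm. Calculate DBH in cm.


Formula: DBH = C / pi
DBH = 95.2 / pi
pi = 3.14159...
DBH = 30.3 cm

30.3


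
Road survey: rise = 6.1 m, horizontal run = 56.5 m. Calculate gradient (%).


Formula: Gradient = rise / run * 100
Gradient = 6.1 / 56.5 * 100 = 10.8%

10.8


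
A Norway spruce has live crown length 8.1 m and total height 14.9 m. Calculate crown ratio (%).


Formula: Crown Ratio = (Crown Length / Total Height) * 100
CR = (8.1 m / 14.9 m) * 100
CR = 0.5436 * 100 = 54.4%

54.4


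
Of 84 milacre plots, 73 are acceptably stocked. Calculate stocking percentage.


Formula: Stocking % = stocked plots / total plots * 100
Stocking = 73 / 84 * 100
Stocking = 0.869 * 100 = 86.9%

86.9


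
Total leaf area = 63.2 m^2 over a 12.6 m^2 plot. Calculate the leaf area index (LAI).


Formula: LAI = total leaf area / ground area  (dimensionless)
LAI = 63.2 m^2 / 12.6 m^2
LAI = 5.02

5.02


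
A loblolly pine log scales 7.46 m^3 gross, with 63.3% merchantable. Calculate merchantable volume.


Formula: MV = V_total * (merchantable_pct / 100)
Merchantable fraction = 63.3% / 100 = 0.633
MV = 7.46 m^3 * 0.633 = 4.722 m^3

4.722


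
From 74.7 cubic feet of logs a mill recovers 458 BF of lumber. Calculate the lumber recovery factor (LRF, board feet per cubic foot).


Formula: LRF = Lumber Output (BF) / Log Input (ft^3)
LRF = 458 BF / 74.7 ft^3
LRF = 6.13 BF/ft^3

6.13


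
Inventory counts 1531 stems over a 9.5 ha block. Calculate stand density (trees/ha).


Formula: Stand Density = N_trees / Area_ha
Density = 1531 trees / 9.5 ha
Density = 161 trees/ha

161


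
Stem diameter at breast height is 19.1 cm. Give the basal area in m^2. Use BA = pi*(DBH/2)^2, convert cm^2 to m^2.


Formula: BA = pi * (DBH/2)^2 / 10000  (cm^2 to m^2)
Radius = DBH/2 = 19.1/2 = 9.55 cm
BA = pi * 9.55^2 / 10000
   = 286.5211 cm^2 / 10000
   = 0.0287 m^2

0.0287


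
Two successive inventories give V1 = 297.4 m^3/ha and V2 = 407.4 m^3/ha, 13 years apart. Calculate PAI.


Formula: PAI = (V_T2 - V_T1) / (T2 - T1)
Volume increment = 407.4 - 297.4 = 110.0 m^3/ha
PAI = 110.0 / 13 = 8.46 m^3/ha/year

8.46


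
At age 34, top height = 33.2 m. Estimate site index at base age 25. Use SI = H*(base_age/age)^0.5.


Formula: SI = H_dom * (base_age / age)^0.5
Age ratio = 25 / 34 = 0.73529
sqrt(age_ratio) = 0.85749
SI = 33.2 * 0.85749 = 28.5 m

28.5


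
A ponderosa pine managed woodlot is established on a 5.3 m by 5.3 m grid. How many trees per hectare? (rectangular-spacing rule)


Formula: TPH = 10000 m^2/ha / (spacing_x * spacing_y)
Area per tree = 5.3 m * 5.3 m = 28.09 m^2
TPH = 10000 / 28.09 = 356 trees/ha

356


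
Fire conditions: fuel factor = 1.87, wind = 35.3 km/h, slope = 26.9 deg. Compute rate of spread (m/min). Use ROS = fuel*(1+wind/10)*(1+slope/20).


Formula: ROS = fuel * (1 + wind/10) * (1 + slope/20)
Wind factor = 1 + 35.3/10 = 4.53
Slope factor = 1 + 26.9/20 = 2.345
ROS = 1.87 * 4.53 * 2.345 = 19.86 m/min

19.86


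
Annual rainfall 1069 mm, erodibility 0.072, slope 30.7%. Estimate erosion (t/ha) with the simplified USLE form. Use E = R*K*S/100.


Formula: E = R * K * S / 100  (simplified USLE)
R * K = 1069 * 0.072 = 76.968
E = 76.968 * 30.7 / 100 = 23.63 t/ha

23.63


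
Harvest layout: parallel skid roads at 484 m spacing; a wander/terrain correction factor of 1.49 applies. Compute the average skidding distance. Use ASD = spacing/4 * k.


Formula: ASD = (spacing / 4) * correction
Uncorrected distance = spacing / 4 = 484 / 4 = 121 m
ASD = 121 * 1.49 = 180 m

180


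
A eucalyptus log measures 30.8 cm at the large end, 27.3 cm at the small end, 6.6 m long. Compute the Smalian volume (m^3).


Smalian: V = (A1 + A2)/2 * L,  A = pi*(D/200)^2
A1 = pi*(30.8/200)^2 = 0.074506 m^2
A2 = pi*(27.3/200)^2 = 0.058535 m^2
V = (0.074506+0.058535)/2*6.6 = 0.439 m^3

0.439


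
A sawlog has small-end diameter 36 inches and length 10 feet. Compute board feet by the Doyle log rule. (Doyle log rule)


Doyle: BF = (D - 4)^2 * L / 16
Adjusted diameter = 36 - 4 = 32 in
(D-4)^2 = 32^2 = 1024
BF = 1024 * 10 / 16 = 640 BF

640


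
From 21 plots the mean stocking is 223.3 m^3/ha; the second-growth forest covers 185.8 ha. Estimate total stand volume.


Formula: Total Volume = Mean Volume per ha * Total Area
Total Volume = 223.3 m^3/ha * 185.8 ha
Total Volume = 41489 m^3

41489


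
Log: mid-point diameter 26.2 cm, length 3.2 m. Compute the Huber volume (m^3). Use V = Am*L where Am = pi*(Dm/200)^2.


Huber: V = Am * L,  Am = pi*(Dm/200)^2
Am = pi*(26.2/200)^2 = 0.053913 m^2
V = 0.053913*3.2 = 0.1725 m^3

0.1725


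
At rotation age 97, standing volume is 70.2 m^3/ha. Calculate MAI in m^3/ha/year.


Formula: MAI = Total Volume / Stand Age
MAI = 70.2 m^3/ha / 97 years
MAI = 0.72 m^3/ha/year

0.72


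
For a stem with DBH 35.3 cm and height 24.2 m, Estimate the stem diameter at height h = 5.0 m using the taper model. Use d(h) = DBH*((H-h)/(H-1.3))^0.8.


Taper: d(h) = DBH * ((H - h) / (H - 1.3))^0.8
Numerator = H - h = 24.2 - 5.0 = 19.2 m
Denominator = H - 1.3 = 24.2 - 1.3 = 22.9 m
Ratio = 19.2 / 22.9 = 0.83843
d = 35.3 * 0.83843^0.8 = 30.7 cm

30.7


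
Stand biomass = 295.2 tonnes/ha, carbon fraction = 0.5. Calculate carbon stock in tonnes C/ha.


Formula: Carbon Stock = Biomass * Carbon Fraction
C = 295.2 t/ha * 0.5
C = 147.6 t C/ha

147.6


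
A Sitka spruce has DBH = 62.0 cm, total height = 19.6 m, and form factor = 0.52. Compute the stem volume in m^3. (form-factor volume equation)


Formula: V = pi * (DBH/200)^2 * H * ff
Radius = DBH/200 = 62.0/200 = 0.31 m
Radius^2 = 0.31^2 = 0.0961 m^2
V = pi * 0.0961 * 19.6 * 0.52
V = 3.077 m^3

3.077


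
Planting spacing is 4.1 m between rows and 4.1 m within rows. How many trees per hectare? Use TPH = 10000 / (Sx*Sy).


Formula: TPH = 10000 m^2/ha / (spacing_x * spacing_y)
Area per tree = 4.1 m * 4.1 m = 16.81 m^2
TPH = 10000 / 16.81 = 595 trees/ha

595


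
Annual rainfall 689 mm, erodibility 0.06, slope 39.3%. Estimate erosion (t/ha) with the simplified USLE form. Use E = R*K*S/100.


Formula: E = R * K * S / 100  (simplified USLE)
R * K = 689 * 0.06 = 41.34
E = 41.34 * 39.3 / 100 = 16.25 t/ha

16.25


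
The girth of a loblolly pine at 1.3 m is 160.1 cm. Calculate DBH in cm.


Formula: DBH = C / pi
DBH = 160.1 / pi
pi = 3.14159...
DBH = 51.0 cm

51.0


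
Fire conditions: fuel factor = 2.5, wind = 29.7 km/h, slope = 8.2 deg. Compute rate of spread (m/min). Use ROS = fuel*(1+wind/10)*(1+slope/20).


Formula: ROS = fuel * (1 + wind/10) * (1 + slope/20)
Wind factor = 1 + 29.7/10 = 3.97
Slope factor = 1 + 8.2/20 = 1.41
ROS = 2.5 * 3.97 * 1.41 = 13.99 m/min

13.99


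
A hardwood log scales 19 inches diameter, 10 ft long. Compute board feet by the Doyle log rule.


Doyle: BF = (D - 4)^2 * L / 16
Adjusted diameter = 19 - 4 = 15 in
(D-4)^2 = 15^2 = 225
BF = 225 * 10 / 16 = 141 BF

141


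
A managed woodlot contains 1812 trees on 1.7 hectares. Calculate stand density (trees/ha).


Formula: Stand Density = N_trees / Area_ha
Density = 1812 trees / 1.7 ha
Density = 1066 trees/ha

1066


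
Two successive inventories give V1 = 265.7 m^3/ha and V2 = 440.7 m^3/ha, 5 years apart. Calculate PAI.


Formula: PAI = (V_T2 - V_T1) / (T2 - T1)
Volume increment = 440.7 - 265.7 = 175.0 m^3/ha
PAI = 175.0 / 5 = 35.0 m^3/ha/year

35.0


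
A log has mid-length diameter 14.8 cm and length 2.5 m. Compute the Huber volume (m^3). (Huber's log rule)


Huber: V = Am * L,  Am = pi*(Dm/200)^2
Am = pi*(14.8/200)^2 = 0.017203 m^2
V = 0.017203*2.5 = 0.043 m^3

0.043
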